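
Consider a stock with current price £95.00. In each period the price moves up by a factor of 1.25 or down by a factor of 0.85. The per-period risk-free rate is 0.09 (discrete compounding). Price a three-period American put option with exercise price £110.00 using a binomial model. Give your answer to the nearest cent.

Risk-neutral probability p = (1 + 0.09 − 0.85)/(1.25 − 0.85) = 0.2400/0.4000 = 0.6000
Terminal stock prices: S_uuu = 185.5, S_uud = 126.2, S_udd = 85.8, S_ddd = 58.34
Terminal payoffs (K − S): max(-75.55, 0) = 0, max(-16.17, 0) = 0, max(24.2, 0) = 24.2, max(51.66, 0) = 51.66
Node uu (S = 148.4): continuation = 1/1.09·[0.6000·0.0000 + 0.4000·0.0000] = 0.0000; exercise value = 0.0000 ≤ continuation, so V_uu = 0.0000
Node ud (S = 100.9): continuation = 1/1.09·[0.6000·0.0000 + 0.4000·24.2031] = 8.8819; exercise value = 9.0625 > continuation, so V_ud = 9.0625 (exercise)
Node dd (S = 68.64): continuation = 1/1.09·[0.6000·24.2031 + 0.4000·51.6581] = 32.2799; exercise value = 41.3625 > continuation, so V_dd = 41.3625 (exercise)
Node u (S = 118.8): continuation = 1/1.09·[0.6000·0.0000 + 0.4000·9.0625] = 3.3257; exercise value = 0.0000 ≤ continuation, so V_u = 3.3257
Node d (S = 80.75): continuation = 1/1.09·[0.6000·9.0625 + 0.4000·41.3625] = 20.1674; exercise value = 29.2500 > continuation, so V_d = 29.2500 (exercise)
Node 0 (S = 95): continuation = 1/1.09·[0.6000·3.3257 + 0.4000·29.2500] = 12.5646; exercise value = 15.0000 > continuation, so V_0 = 15.0000 (exercise)

£15.00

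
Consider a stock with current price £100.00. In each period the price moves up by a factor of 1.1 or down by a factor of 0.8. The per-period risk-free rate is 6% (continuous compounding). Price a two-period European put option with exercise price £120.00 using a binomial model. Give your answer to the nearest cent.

Risk-neutral probability p = (e^0.06 − 0.8)/(1.1 − 0.8) = 0.2618/0.3000 = 0.8728
Terminal stock prices: S_uu = 121, S_ud = 88, S_dd = 64
Terminal payoffs (K − S): max(-1, 0) = 0, max(32, 0) = 32, max(56, 0) = 56
Node u (S = 110): V_u = e^(−0.06)·[0.8728·0.0000 + 0.1272·32.0000] = 3.8337
Node d (S = 80): V_d = e^(−0.06)·[0.8728·32.0000 + 0.1272·56.0000] = 33.0117
Node 0 (S = 100): V_0 = e^(−0.06)·[0.8728·3.8337 + 0.1272·33.0117] = 7.1061

£7.11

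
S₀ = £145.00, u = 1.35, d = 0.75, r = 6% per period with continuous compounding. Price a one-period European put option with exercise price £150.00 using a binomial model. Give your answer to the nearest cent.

£18.66

Risk-neutral probability p = (e^0.06 − 0.75)/(1.35 − 0.75) = 0.3118/0.6000 = 0.5197
Terminal stock prices: S_u = 195.8, S_d = 108.8
Terminal payoffs (K − S): max(-45.75, 0) = 0, max(41.25, 0) = 41.25
Node 0 (S = 145): V_0 = e^(−0.06)·[0.5197·0.0000 + 0.4803·41.2500] = 18.6575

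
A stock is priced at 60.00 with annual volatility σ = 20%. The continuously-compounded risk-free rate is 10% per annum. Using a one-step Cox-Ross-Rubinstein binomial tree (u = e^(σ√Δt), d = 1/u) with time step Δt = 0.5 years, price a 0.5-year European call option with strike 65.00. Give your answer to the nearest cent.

2.53

CRR parameters: u = e^(σ√Δt) = e^(0.2·√0.5) = 1.1519, d = 1/u = 0.8681
Per-period rate: rΔt = 0.1·0.5 = 0.05, so R = e^0.05 = 1.0513
Risk-neutral probability p = (e^0.05 − 0.8681)/(1.1519 − 0.8681) = 0.1831/0.2838 = 0.6454
Terminal stock prices: S_u = 69.11, S_d = 52.09
Terminal payoffs (S − K): max(4.115, 0) = 4.115, max(-12.91, 0) = 0
Node 0 (S = 60): V_0 = e^(−0.05)·[0.6454·4.1146 + 0.3546·0.0000] = 2.5259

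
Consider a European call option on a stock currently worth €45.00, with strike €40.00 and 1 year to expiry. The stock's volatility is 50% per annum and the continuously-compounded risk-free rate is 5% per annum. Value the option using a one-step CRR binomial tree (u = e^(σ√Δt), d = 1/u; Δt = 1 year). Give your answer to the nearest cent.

€13.88

CRR parameters: u = e^(σ√Δt) = e^(0.5·√1) = 1.6487, d = 1/u = 0.6065
Per-period rate: rΔt = 0.05·1 = 0.05, so R = e^0.05 = 1.0513
Risk-neutral probability p = (e^0.05 − 0.6065)/(1.6487 − 0.6065) = 0.4447/1.0422 = 0.4267
Terminal stock prices: S_u = 74.19, S_d = 27.29
Terminal payoffs (S − K): max(34.19, 0) = 34.19, max(-12.71, 0) = 0
Node 0 (S = 45): V_0 = e^(−0.05)·[0.4267·34.1925 + 0.5733·0.0000] = 13.8795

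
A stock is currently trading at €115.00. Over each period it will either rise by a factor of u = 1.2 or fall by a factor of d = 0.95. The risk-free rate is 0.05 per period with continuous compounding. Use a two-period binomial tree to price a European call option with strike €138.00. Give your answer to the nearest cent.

Risk-neutral probability p = (e^0.05 − 0.95)/(1.2 − 0.95) = 0.1013/0.2500 = 0.4051
Terminal stock prices: S_uu = 165.6, S_ud = 131.1, S_dd = 103.8
Terminal payoffs (S − K): max(27.6, 0) = 27.6, max(-6.9, 0) = 0, max(-34.21, 0) = 0
Node u (S = 138): V_u = e^(−0.05)·[0.4051·27.6000 + 0.5949·0.0000] = 10.6351
Node d (S = 109.2): V_d = e^(−0.05)·[0.4051·0.0000 + 0.5949·0.0000] = 0.0000
Node 0 (S = 115): V_0 = e^(−0.05)·[0.4051·10.6351 + 0.5949·0.0000] = 4.0980

€4.10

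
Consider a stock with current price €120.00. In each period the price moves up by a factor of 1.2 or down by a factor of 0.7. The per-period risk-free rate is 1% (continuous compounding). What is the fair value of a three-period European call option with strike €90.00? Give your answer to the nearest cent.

€40.32

Risk-neutral probability p = (e^0.01 − 0.7)/(1.2 − 0.7) = 0.3101/0.5000 = 0.6201
Terminal stock prices: S_uuu = 207.4, S_uud = 121, S_udd = 70.56, S_ddd = 41.16
Terminal payoffs (S − K): max(117.4, 0) = 117.4, max(30.96, 0) = 30.96, max(-19.44, 0) = 0, max(-48.84, 0) = 0
Node uu (S = 172.8): V_uu = e^(−0.01)·[0.6201·117.3600 + 0.3799·30.9600] = 83.6955
Node ud (S = 100.8): V_ud = e^(−0.01)·[0.6201·30.9600 + 0.3799·0.0000] = 19.0073
Node dd (S = 58.8): V_dd = e^(−0.01)·[0.6201·0.0000 + 0.3799·0.0000] = 0.0000
Node u (S = 144): V_u = e^(−0.01)·[0.6201·83.6955 + 0.3799·19.0073] = 58.5322
Node d (S = 84): V_d = e^(−0.01)·[0.6201·19.0073 + 0.3799·0.0000] = 11.6691
Node 0 (S = 120): V_0 = e^(−0.01)·[0.6201·58.5322 + 0.3799·11.6691] = 40.3237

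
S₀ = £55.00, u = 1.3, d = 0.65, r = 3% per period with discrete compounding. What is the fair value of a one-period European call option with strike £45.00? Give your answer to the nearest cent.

Risk-neutral probability p = (1 + 0.03 − 0.65)/(1.3 − 0.65) = 0.3800/0.6500 = 0.5846
Terminal stock prices: S_u = 71.5, S_d = 35.75
Terminal payoffs (S − K): max(26.5, 0) = 26.5, max(-9.25, 0) = 0
Node 0 (S = 55): V_0 = 1/1.03·[0.5846·26.5000 + 0.4154·0.0000] = 15.0411

£15.04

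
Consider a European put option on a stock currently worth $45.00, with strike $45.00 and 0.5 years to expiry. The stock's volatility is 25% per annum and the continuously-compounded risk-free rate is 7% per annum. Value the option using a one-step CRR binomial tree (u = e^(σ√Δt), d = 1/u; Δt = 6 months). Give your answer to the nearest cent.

CRR parameters: u = e^(σ√Δt) = e^(0.25·√0.5) = 1.1934, d = 1/u = 0.8380
Per-period rate: rΔt = 0.07·0.5 = 0.035, so R = e^0.035 = 1.0356
Risk-neutral probability p = (e^0.035 − 0.8380)/(1.1934 − 0.8380) = 0.1977/0.3554 = 0.5561
Terminal stock prices: S_u = 53.7, S_d = 37.71
Terminal payoffs (K − S): max(-8.701, 0) = 0, max(7.291, 0) = 7.291
Node 0 (S = 45): V_0 = e^(−0.035)·[0.5561·0.0000 + 0.4439·7.2915] = 3.1250

$3.13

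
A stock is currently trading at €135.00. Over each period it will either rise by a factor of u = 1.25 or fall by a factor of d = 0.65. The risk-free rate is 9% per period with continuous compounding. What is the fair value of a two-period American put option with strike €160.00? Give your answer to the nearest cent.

€25.23

Risk-neutral probability p = (e^0.09 − 0.65)/(1.25 − 0.65) = 0.4442/0.6000 = 0.7403
Terminal stock prices: S_uu = 210.9, S_ud = 109.7, S_dd = 57.04
Terminal payoffs (K − S): max(-50.94, 0) = 0, max(50.31, 0) = 50.31, max(103, 0) = 103
Node u (S = 168.8): continuation = e^(−0.09)·[0.7403·0.0000 + 0.2597·50.3125] = 11.9420; exercise value = 0.0000 ≤ continuation, so V_u = 11.9420
Node d (S = 87.75): continuation = e^(−0.09)·[0.7403·50.3125 + 0.2597·102.9625] = 58.4790; exercise value = 72.2500 > continuation, so V_d = 72.2500 (exercise)
Node 0 (S = 135): continuation = e^(−0.09)·[0.7403·11.9420 + 0.2597·72.2500] = 25.2287; exercise value = 25.0000 ≤ continuation, so V_0 = 25.2287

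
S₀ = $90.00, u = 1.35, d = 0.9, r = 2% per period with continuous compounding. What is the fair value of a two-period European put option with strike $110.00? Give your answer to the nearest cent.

$19.39

Risk-neutral probability p = (e^0.02 − 0.9)/(1.35 − 0.9) = 0.1202/0.4500 = 0.2671
Terminal stock prices: S_uu = 164, S_ud = 109.4, S_dd = 72.9
Terminal payoffs (K − S): max(-54.03, 0) = 0, max(0.65, 0) = 0.65, max(37.1, 0) = 37.1
Node u (S = 121.5): V_u = e^(−0.02)·[0.2671·0.0000 + 0.7329·0.6500] = 0.4669
Node d (S = 81): V_d = e^(−0.02)·[0.2671·0.6500 + 0.7329·37.1000] = 26.8219
Node 0 (S = 90): V_0 = e^(−0.02)·[0.2671·0.4669 + 0.7329·26.8219] = 19.3904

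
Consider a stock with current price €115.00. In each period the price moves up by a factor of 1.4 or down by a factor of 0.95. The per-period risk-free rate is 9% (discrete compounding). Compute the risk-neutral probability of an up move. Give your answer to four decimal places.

p = 0.3111

Risk-neutral probability p = (1 + 0.09 − 0.95)/(1.4 − 0.95) = 0.1400/0.4500 = 0.3111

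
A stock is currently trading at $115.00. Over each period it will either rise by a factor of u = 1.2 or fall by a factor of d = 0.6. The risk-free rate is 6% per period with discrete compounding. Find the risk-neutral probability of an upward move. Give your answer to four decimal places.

Risk-neutral probability p = (1 + 0.06 − 0.6)/(1.2 − 0.6) = 0.4600/0.6000 = 0.7667

p = 0.7667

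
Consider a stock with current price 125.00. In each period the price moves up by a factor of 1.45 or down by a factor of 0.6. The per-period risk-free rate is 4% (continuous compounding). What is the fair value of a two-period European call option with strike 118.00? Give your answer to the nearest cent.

35.95

Risk-neutral probability p = (e^0.04 − 0.6)/(1.45 − 0.6) = 0.4408/0.8500 = 0.5186
Terminal stock prices: S_uu = 262.8, S_ud = 108.8, S_dd = 45
Terminal payoffs (S − K): max(144.8, 0) = 144.8, max(-9.25, 0) = 0, max(-73, 0) = 0
Node u (S = 181.2): V_u = e^(−0.04)·[0.5186·144.8125 + 0.4814·0.0000] = 72.1552
Node d (S = 75): V_d = e^(−0.04)·[0.5186·0.0000 + 0.4814·0.0000] = 0.0000
Node 0 (S = 125): V_0 = e^(−0.04)·[0.5186·72.1552 + 0.4814·0.0000] = 35.9525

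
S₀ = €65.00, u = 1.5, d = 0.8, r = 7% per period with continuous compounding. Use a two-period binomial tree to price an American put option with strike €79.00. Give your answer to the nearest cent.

€15.58

Risk-neutral probability p = (e^0.07 − 0.8)/(1.5 − 0.8) = 0.2725/0.7000 = 0.3893
Terminal stock prices: S_uu = 146.2, S_ud = 78, S_dd = 41.6
Terminal payoffs (K − S): max(-67.25, 0) = 0, max(1, 0) = 1, max(37.4, 0) = 37.4
Node u (S = 97.5): continuation = e^(−0.07)·[0.3893·0.0000 + 0.6107·1.0000] = 0.5694; exercise value = 0.0000 ≤ continuation, so V_u = 0.5694
Node d (S = 52): continuation = e^(−0.07)·[0.3893·1.0000 + 0.6107·37.4000] = 21.6591; exercise value = 27.0000 > continuation, so V_d = 27.0000 (exercise)
Node 0 (S = 65): continuation = e^(−0.07)·[0.3893·0.5694 + 0.6107·27.0000] = 15.5809; exercise value = 14.0000 ≤ continuation, so V_0 = 15.5809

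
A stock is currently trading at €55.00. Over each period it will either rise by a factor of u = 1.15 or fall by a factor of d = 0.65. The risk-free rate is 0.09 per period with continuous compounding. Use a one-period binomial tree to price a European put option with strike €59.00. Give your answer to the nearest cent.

€2.37

Risk-neutral probability p = (e^0.09 − 0.65)/(1.15 − 0.65) = 0.4442/0.5000 = 0.8883
Terminal stock prices: S_u = 63.25, S_d = 35.75
Terminal payoffs (K − S): max(-4.25, 0) = 0, max(23.25, 0) = 23.25
Node 0 (S = 55): V_0 = e^(−0.09)·[0.8883·0.0000 + 0.1117·23.2500] = 2.3725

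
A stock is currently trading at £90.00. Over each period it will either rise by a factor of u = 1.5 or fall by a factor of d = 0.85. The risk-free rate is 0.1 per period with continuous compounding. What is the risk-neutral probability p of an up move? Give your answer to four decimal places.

Risk-neutral probability p = (e^0.1 − 0.85)/(1.5 − 0.85) = 0.2552/0.6500 = 0.3926

p = 0.3926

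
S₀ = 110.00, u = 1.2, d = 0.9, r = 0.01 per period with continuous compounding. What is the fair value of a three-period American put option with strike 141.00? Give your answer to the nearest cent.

31.38

Risk-neutral probability p = (e^0.01 − 0.9)/(1.2 − 0.9) = 0.1101/0.3000 = 0.3668
Terminal stock prices: S_uuu = 190.1, S_uud = 142.6, S_udd = 106.9, S_ddd = 80.19
Terminal payoffs (K − S): max(-49.08, 0) = 0, max(-1.56, 0) = 0, max(34.08, 0) = 34.08, max(60.81, 0) = 60.81
Node uu (S = 158.4): continuation = e^(−0.01)·[0.3668·0.0000 + 0.6332·0.0000] = 0.0000; exercise value = 0.0000 ≤ continuation, so V_uu = 0.0000
Node ud (S = 118.8): continuation = e^(−0.01)·[0.3668·0.0000 + 0.6332·34.0800] = 21.3636; exercise value = 22.2000 > continuation, so V_ud = 22.2000 (exercise)
Node dd (S = 89.1): continuation = e^(−0.01)·[0.3668·34.0800 + 0.6332·60.8100] = 50.4970; exercise value = 51.9000 > continuation, so V_dd = 51.9000 (exercise)
Node u (S = 132): continuation = e^(−0.01)·[0.3668·0.0000 + 0.6332·22.2000] = 13.9164; exercise value = 9.0000 ≤ continuation, so V_u = 13.9164
Node d (S = 99): continuation = e^(−0.01)·[0.3668·22.2000 + 0.6332·51.9000] = 40.5970; exercise value = 42.0000 > continuation, so V_d = 42.0000 (exercise)
Node 0 (S = 110): continuation = e^(−0.01)·[0.3668·13.9164 + 0.6332·42.0000] = 31.3826; exercise value = 31.0000 ≤ continuation, so V_0 = 31.3826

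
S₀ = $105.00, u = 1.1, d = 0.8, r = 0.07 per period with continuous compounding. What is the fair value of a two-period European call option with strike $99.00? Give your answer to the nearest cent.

Risk-neutral probability p = (e^0.07 − 0.8)/(1.1 − 0.8) = 0.2725/0.3000 = 0.9084
Terminal stock prices: S_uu = 127.1, S_ud = 92.4, S_dd = 67.2
Terminal payoffs (S − K): max(28.05, 0) = 28.05, max(-6.6, 0) = 0, max(-31.8, 0) = 0
Node u (S = 115.5): V_u = e^(−0.07)·[0.9084·28.0500 + 0.0916·0.0000] = 23.7569
Node d (S = 84): V_d = e^(−0.07)·[0.9084·0.0000 + 0.0916·0.0000] = 0.0000
Node 0 (S = 105): V_0 = e^(−0.07)·[0.9084·23.7569 + 0.0916·0.0000] = 20.1209

$20.12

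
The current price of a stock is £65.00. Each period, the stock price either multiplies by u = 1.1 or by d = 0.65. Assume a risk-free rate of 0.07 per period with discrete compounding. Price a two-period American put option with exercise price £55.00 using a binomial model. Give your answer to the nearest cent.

Risk-neutral probability p = (1 + 0.07 − 0.65)/(1.1 − 0.65) = 0.4200/0.4500 = 0.9333
Terminal stock prices: S_uu = 78.65, S_ud = 46.48, S_dd = 27.46
Terminal payoffs (K − S): max(-23.65, 0) = 0, max(8.525, 0) = 8.525, max(27.54, 0) = 27.54
Node u (S = 71.5): continuation = 1/1.07·[0.9333·0.0000 + 0.0667·8.5250] = 0.5312; exercise value = 0.0000 ≤ continuation, so V_u = 0.5312
Node d (S = 42.25): continuation = 1/1.07·[0.9333·8.5250 + 0.0667·27.5375] = 9.1519; exercise value = 12.7500 > continuation, so V_d = 12.7500 (exercise)
Node 0 (S = 65): continuation = 1/1.07·[0.9333·0.5312 + 0.0667·12.7500] = 1.2577; exercise value = 0.0000 ≤ continuation, so V_0 = 1.2577

£1.26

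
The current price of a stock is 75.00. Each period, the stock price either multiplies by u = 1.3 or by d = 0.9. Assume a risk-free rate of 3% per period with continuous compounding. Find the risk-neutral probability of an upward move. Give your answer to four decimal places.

p = 0.3261

Risk-neutral probability p = (e^0.03 − 0.9)/(1.3 − 0.9) = 0.1305/0.4000 = 0.3261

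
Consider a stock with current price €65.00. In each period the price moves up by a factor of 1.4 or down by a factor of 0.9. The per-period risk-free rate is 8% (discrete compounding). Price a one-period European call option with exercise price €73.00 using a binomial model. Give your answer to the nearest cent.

€6.00

Risk-neutral probability p = (1 + 0.08 − 0.9)/(1.4 − 0.9) = 0.1800/0.5000 = 0.3600
Terminal stock prices: S_u = 91, S_d = 58.5
Terminal payoffs (S − K): max(18, 0) = 18, max(-14.5, 0) = 0
Node 0 (S = 65): V_0 = 1/1.08·[0.3600·18.0000 + 0.6400·0.0000] = 6.0000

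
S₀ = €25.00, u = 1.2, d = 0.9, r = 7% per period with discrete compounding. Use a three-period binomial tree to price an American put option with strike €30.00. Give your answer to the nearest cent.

€5.00

Risk-neutral probability p = (1 + 0.07 − 0.9)/(1.2 − 0.9) = 0.1700/0.3000 = 0.5667
Terminal stock prices: S_uuu = 43.2, S_uud = 32.4, S_udd = 24.3, S_ddd = 18.23
Terminal payoffs (K − S): max(-13.2, 0) = 0, max(-2.4, 0) = 0, max(5.7, 0) = 5.7, max(11.77, 0) = 11.77
Node uu (S = 36): continuation = 1/1.07·[0.5667·0.0000 + 0.4333·0.0000] = 0.0000; exercise value = 0.0000 ≤ continuation, so V_uu = 0.0000
Node ud (S = 27): continuation = 1/1.07·[0.5667·0.0000 + 0.4333·5.7000] = 2.3084; exercise value = 3.0000 > continuation, so V_ud = 3.0000 (exercise)
Node dd (S = 20.25): continuation = 1/1.07·[0.5667·5.7000 + 0.4333·11.7750] = 7.7874; exercise value = 9.7500 > continuation, so V_dd = 9.7500 (exercise)
Node u (S = 30): continuation = 1/1.07·[0.5667·0.0000 + 0.4333·3.0000] = 1.2150; exercise value = 0.0000 ≤ continuation, so V_u = 1.2150
Node d (S = 22.5): continuation = 1/1.07·[0.5667·3.0000 + 0.4333·9.7500] = 5.5374; exercise value = 7.5000 > continuation, so V_d = 7.5000 (exercise)
Node 0 (S = 25): continuation = 1/1.07·[0.5667·1.2150 + 0.4333·7.5000] = 3.6808; exercise value = 5.0000 > continuation, so V_0 = 5.0000 (exercise)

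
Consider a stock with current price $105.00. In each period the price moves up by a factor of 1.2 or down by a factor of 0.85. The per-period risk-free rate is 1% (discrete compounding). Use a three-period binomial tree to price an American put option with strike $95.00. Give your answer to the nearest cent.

$6.57

Risk-neutral probability p = (1 + 0.01 − 0.85)/(1.2 − 0.85) = 0.1600/0.3500 = 0.4571
Terminal stock prices: S_uuu = 181.4, S_uud = 128.5, S_udd = 91.03, S_ddd = 64.48
Terminal payoffs (K − S): max(-86.44, 0) = 0, max(-33.52, 0) = 0, max(3.965, 0) = 3.965, max(30.52, 0) = 30.52
Node uu (S = 151.2): continuation = 1/1.01·[0.4571·0.0000 + 0.5429·0.0000] = 0.0000; exercise value = 0.0000 ≤ continuation, so V_uu = 0.0000
Node ud (S = 107.1): continuation = 1/1.01·[0.4571·0.0000 + 0.5429·3.9650] = 2.1311; exercise value = 0.0000 ≤ continuation, so V_ud = 2.1311
Node dd (S = 75.86): continuation = 1/1.01·[0.4571·3.9650 + 0.5429·30.5169] = 18.1969; exercise value = 19.1375 > continuation, so V_dd = 19.1375 (exercise)
Node u (S = 126): continuation = 1/1.01·[0.4571·0.0000 + 0.5429·2.1311] = 1.1454; exercise value = 0.0000 ≤ continuation, so V_u = 1.1454
Node d (S = 89.25): continuation = 1/1.01·[0.4571·2.1311 + 0.5429·19.1375] = 11.2506; exercise value = 5.7500 ≤ continuation, so V_d = 11.2506
Node 0 (S = 105): continuation = 1/1.01·[0.4571·1.1454 + 0.5429·11.2506] = 6.5655; exercise value = 0.0000 ≤ continuation, so V_0 = 6.5655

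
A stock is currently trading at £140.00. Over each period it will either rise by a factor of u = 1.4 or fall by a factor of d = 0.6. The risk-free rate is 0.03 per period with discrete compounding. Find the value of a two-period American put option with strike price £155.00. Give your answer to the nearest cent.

£40.64

Risk-neutral probability p = (1 + 0.03 − 0.6)/(1.4 − 0.6) = 0.4300/0.8000 = 0.5375
Terminal stock prices: S_uu = 274.4, S_ud = 117.6, S_dd = 50.4
Terminal payoffs (K − S): max(-119.4, 0) = 0, max(37.4, 0) = 37.4, max(104.6, 0) = 104.6
Node u (S = 196): continuation = 1/1.03·[0.5375·0.0000 + 0.4625·37.4000] = 16.7937; exercise value = 0.0000 ≤ continuation, so V_u = 16.7937
Node d (S = 84): continuation = 1/1.03·[0.5375·37.4000 + 0.4625·104.6000] = 66.4854; exercise value = 71.0000 > continuation, so V_d = 71.0000 (exercise)
Node 0 (S = 140): continuation = 1/1.03·[0.5375·16.7937 + 0.4625·71.0000] = 40.6448; exercise value = 15.0000 ≤ continuation, so V_0 = 40.6448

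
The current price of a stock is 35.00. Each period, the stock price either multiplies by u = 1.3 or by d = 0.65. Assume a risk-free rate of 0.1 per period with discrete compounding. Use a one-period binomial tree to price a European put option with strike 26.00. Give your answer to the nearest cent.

Risk-neutral probability p = (1 + 0.1 − 0.65)/(1.3 − 0.65) = 0.4500/0.6500 = 0.6923
Terminal stock prices: S_u = 45.5, S_d = 22.75
Terminal payoffs (K − S): max(-19.5, 0) = 0, max(3.25, 0) = 3.25
Node 0 (S = 35): V_0 = 1/1.1·[0.6923·0.0000 + 0.3077·3.2500] = 0.9091

0.91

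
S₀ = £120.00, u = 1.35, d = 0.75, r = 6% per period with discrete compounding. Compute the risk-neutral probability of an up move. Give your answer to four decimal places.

Risk-neutral probability p = (1 + 0.06 − 0.75)/(1.35 − 0.75) = 0.3100/0.6000 = 0.5167

p = 0.5167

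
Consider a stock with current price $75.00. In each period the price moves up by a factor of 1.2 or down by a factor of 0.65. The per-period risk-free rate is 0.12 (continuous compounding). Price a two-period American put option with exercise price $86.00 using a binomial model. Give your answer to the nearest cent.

Risk-neutral probability p = (e^0.12 − 0.65)/(1.2 − 0.65) = 0.4775/0.5500 = 0.8682
Terminal stock prices: S_uu = 108, S_ud = 58.5, S_dd = 31.69
Terminal payoffs (K − S): max(-22, 0) = 0, max(27.5, 0) = 27.5, max(54.31, 0) = 54.31
Node u (S = 90): continuation = e^(−0.12)·[0.8682·0.0000 + 0.1318·27.5000] = 3.2152; exercise value = 0.0000 ≤ continuation, so V_u = 3.2152
Node d (S = 48.75): continuation = e^(−0.12)·[0.8682·27.5000 + 0.1318·54.3125] = 27.5252; exercise value = 37.2500 > continuation, so V_d = 37.2500 (exercise)
Node 0 (S = 75): continuation = e^(−0.12)·[0.8682·3.2152 + 0.1318·37.2500] = 6.8309; exercise value = 11.0000 > continuation, so V_0 = 11.0000 (exercise)

$11.00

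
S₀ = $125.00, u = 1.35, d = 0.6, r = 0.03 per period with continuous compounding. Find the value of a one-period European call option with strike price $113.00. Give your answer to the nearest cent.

$31.05

Risk-neutral probability p = (e^0.03 − 0.6)/(1.35 − 0.6) = 0.4305/0.7500 = 0.5739
Terminal stock prices: S_u = 168.8, S_d = 75
Terminal payoffs (S − K): max(55.75, 0) = 55.75, max(-38, 0) = 0
Node 0 (S = 125): V_0 = e^(−0.03)·[0.5739·55.7500 + 0.4261·0.0000] = 31.0515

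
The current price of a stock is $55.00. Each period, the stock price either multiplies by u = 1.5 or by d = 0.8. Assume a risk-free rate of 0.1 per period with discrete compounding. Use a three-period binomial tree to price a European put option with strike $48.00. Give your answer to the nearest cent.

Risk-neutral probability p = (1 + 0.1 − 0.8)/(1.5 − 0.8) = 0.3000/0.7000 = 0.4286
Terminal stock prices: S_uuu = 185.6, S_uud = 99, S_udd = 52.8, S_ddd = 28.16
Terminal payoffs (K − S): max(-137.6, 0) = 0, max(-51, 0) = 0, max(-4.8, 0) = 0, max(19.84, 0) = 19.84
Node uu (S = 123.8): V_uu = 1/1.1·[0.4286·0.0000 + 0.5714·0.0000] = 0.0000
Node ud (S = 66): V_ud = 1/1.1·[0.4286·0.0000 + 0.5714·0.0000] = 0.0000
Node dd (S = 35.2): V_dd = 1/1.1·[0.4286·0.0000 + 0.5714·19.8400] = 10.3065
Node u (S = 82.5): V_u = 1/1.1·[0.4286·0.0000 + 0.5714·0.0000] = 0.0000
Node d (S = 44): V_d = 1/1.1·[0.4286·0.0000 + 0.5714·10.3065] = 5.3540
Node 0 (S = 55): V_0 = 1/1.1·[0.4286·0.0000 + 0.5714·5.3540] = 2.7813

$2.78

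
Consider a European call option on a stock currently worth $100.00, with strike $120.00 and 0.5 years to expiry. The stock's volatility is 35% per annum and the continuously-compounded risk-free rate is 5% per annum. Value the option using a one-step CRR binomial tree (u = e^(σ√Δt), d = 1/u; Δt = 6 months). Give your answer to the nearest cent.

$3.85

CRR parameters: u = e^(σ√Δt) = e^(0.35·√0.5) = 1.2808, d = 1/u = 0.7808
Per-period rate: rΔt = 0.05·0.5 = 0.025, so R = e^0.025 = 1.0253
Risk-neutral probability p = (e^0.025 − 0.7808)/(1.2808 − 0.7808) = 0.2446/0.5000 = 0.4891
Terminal stock prices: S_u = 128.1, S_d = 78.08
Terminal payoffs (S − K): max(8.08, 0) = 8.08, max(-41.92, 0) = 0
Node 0 (S = 100): V_0 = e^(−0.025)·[0.4891·8.0803 + 0.5109·0.0000] = 3.8543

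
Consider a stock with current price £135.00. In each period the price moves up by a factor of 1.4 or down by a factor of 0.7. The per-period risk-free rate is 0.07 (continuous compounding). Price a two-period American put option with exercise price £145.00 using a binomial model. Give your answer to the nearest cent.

£24.78

Risk-neutral probability p = (e^0.07 − 0.7)/(1.4 − 0.7) = 0.3725/0.7000 = 0.5322
Terminal stock prices: S_uu = 264.6, S_ud = 132.3, S_dd = 66.15
Terminal payoffs (K − S): max(-119.6, 0) = 0, max(12.7, 0) = 12.7, max(78.85, 0) = 78.85
Node u (S = 189): continuation = e^(−0.07)·[0.5322·0.0000 + 0.4678·12.7000] = 5.5399; exercise value = 0.0000 ≤ continuation, so V_u = 5.5399
Node d (S = 94.5): continuation = e^(−0.07)·[0.5322·12.7000 + 0.4678·78.8500] = 40.6971; exercise value = 50.5000 > continuation, so V_d = 50.5000 (exercise)
Node 0 (S = 135): continuation = e^(−0.07)·[0.5322·5.5399 + 0.4678·50.5000] = 24.7777; exercise value = 10.0000 ≤ continuation, so V_0 = 24.7777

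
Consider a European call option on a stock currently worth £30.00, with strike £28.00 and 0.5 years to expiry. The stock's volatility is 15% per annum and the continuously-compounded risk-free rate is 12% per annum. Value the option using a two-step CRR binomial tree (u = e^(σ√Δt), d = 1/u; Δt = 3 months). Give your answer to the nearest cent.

CRR parameters: u = e^(σ√Δt) = e^(0.15·√0.25) = 1.0779, d = 1/u = 0.9277
Per-period rate: rΔt = 0.12·0.25 = 0.03, so R = e^0.03 = 1.0305
Risk-neutral probability p = (e^0.03 − 0.9277)/(1.0779 − 0.9277) = 0.1027/0.1501 = 0.6841
Terminal stock prices: S_uu = 34.86, S_ud = 30, S_dd = 25.82
Terminal payoffs (S − K): max(6.855, 0) = 6.855, max(2, 0) = 2, max(-2.179, 0) = 0
Node u (S = 32.34): V_u = e^(−0.03)·[0.6841·6.8550 + 0.3159·2.0000] = 5.1640
Node d (S = 27.83): V_d = e^(−0.03)·[0.6841·2.0000 + 0.3159·0.0000] = 1.3278
Node 0 (S = 30): V_0 = e^(−0.03)·[0.6841·5.1640 + 0.3159·1.3278] = 3.8354

£3.84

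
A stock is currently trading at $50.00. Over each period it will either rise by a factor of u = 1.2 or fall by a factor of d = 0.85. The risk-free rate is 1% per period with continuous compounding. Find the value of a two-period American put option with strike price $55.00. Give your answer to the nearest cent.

$7.69

Risk-neutral probability p = (e^0.01 − 0.85)/(1.2 − 0.85) = 0.1601/0.3500 = 0.4573
Terminal stock prices: S_uu = 72, S_ud = 51, S_dd = 36.12
Terminal payoffs (K − S): max(-17, 0) = 0, max(4, 0) = 4, max(18.88, 0) = 18.88
Node u (S = 60): continuation = e^(−0.01)·[0.4573·0.0000 + 0.5427·4.0000] = 2.1493; exercise value = 0.0000 ≤ continuation, so V_u = 2.1493
Node d (S = 42.5): continuation = e^(−0.01)·[0.4573·4.0000 + 0.5427·18.8750] = 11.9527; exercise value = 12.5000 > continuation, so V_d = 12.5000 (exercise)
Node 0 (S = 50): continuation = e^(−0.01)·[0.4573·2.1493 + 0.5427·12.5000] = 7.6895; exercise value = 5.0000 ≤ continuation, so V_0 = 7.6895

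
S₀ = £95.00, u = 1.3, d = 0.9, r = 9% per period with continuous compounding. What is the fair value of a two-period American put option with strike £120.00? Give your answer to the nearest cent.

£25.00

Risk-neutral probability p = (e^0.09 − 0.9)/(1.3 − 0.9) = 0.1942/0.4000 = 0.4854
Terminal stock prices: S_uu = 160.6, S_ud = 111.2, S_dd = 76.95
Terminal payoffs (K − S): max(-40.55, 0) = 0, max(8.85, 0) = 8.85, max(43.05, 0) = 43.05
Node u (S = 123.5): continuation = e^(−0.09)·[0.4854·0.0000 + 0.5146·8.8500] = 4.1619; exercise value = 0.0000 ≤ continuation, so V_u = 4.1619
Node d (S = 85.5): continuation = e^(−0.09)·[0.4854·8.8500 + 0.5146·43.0500] = 24.1717; exercise value = 34.5000 > continuation, so V_d = 34.5000 (exercise)
Node 0 (S = 95): continuation = e^(−0.09)·[0.4854·4.1619 + 0.5146·34.5000] = 18.0710; exercise value = 25.0000 > continuation, so V_0 = 25.0000 (exercise)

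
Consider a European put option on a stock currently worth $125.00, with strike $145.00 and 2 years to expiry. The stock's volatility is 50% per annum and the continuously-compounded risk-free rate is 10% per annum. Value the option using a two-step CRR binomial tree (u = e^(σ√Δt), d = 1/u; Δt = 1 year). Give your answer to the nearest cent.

$30.22

CRR parameters: u = e^(σ√Δt) = e^(0.5·√1) = 1.6487, d = 1/u = 0.6065
Per-period rate: rΔt = 0.1·1 = 0.1, so R = e^0.1 = 1.1052
Risk-neutral probability p = (e^0.1 − 0.6065)/(1.6487 − 0.6065) = 0.4986/1.0422 = 0.4785
Terminal stock prices: S_uu = 339.8, S_ud = 125, S_dd = 45.98
Terminal payoffs (K − S): max(-194.8, 0) = 0, max(20, 0) = 20, max(99.02, 0) = 99.02
Node u (S = 206.1): V_u = e^(−0.1)·[0.4785·0.0000 + 0.5215·20.0000] = 9.4383
Node d (S = 75.82): V_d = e^(−0.1)·[0.4785·20.0000 + 0.5215·99.0151] = 55.3851
Node 0 (S = 125): V_0 = e^(−0.1)·[0.4785·9.4383 + 0.5215·55.3851] = 30.2231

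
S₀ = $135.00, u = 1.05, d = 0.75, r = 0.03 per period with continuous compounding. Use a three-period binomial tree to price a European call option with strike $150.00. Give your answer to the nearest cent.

$4.69

Risk-neutral probability p = (e^0.03 − 0.75)/(1.05 − 0.75) = 0.2805/0.3000 = 0.9348
Terminal stock prices: S_uuu = 156.3, S_uud = 111.6, S_udd = 79.73, S_ddd = 56.95
Terminal payoffs (S − K): max(6.279, 0) = 6.279, max(-38.37, 0) = 0, max(-70.27, 0) = 0, max(-93.05, 0) = 0
Node uu (S = 148.8): V_uu = e^(−0.03)·[0.9348·6.2794 + 0.0652·0.0000] = 5.6968
Node ud (S = 106.3): V_ud = e^(−0.03)·[0.9348·0.0000 + 0.0652·0.0000] = 0.0000
Node dd (S = 75.94): V_dd = e^(−0.03)·[0.9348·0.0000 + 0.0652·0.0000] = 0.0000
Node u (S = 141.8): V_u = e^(−0.03)·[0.9348·5.6968 + 0.0652·0.0000] = 5.1682
Node d (S = 101.2): V_d = e^(−0.03)·[0.9348·0.0000 + 0.0652·0.0000] = 0.0000
Node 0 (S = 135): V_0 = e^(−0.03)·[0.9348·5.1682 + 0.0652·0.0000] = 4.6887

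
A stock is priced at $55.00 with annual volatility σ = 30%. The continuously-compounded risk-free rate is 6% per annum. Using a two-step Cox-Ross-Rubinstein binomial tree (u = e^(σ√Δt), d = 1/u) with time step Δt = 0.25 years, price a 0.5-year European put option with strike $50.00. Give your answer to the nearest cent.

$2.13

CRR parameters: u = e^(σ√Δt) = e^(0.3·√0.25) = 1.1618, d = 1/u = 0.8607
Per-period rate: rΔt = 0.06·0.25 = 0.015, so R = e^0.015 = 1.0151
Risk-neutral probability p = (e^0.015 − 0.8607)/(1.1618 − 0.8607) = 0.1544/0.3011 = 0.5128
Terminal stock prices: S_uu = 74.24, S_ud = 55, S_dd = 40.75
Terminal payoffs (K − S): max(-24.24, 0) = 0, max(-5, 0) = 0, max(9.255, 0) = 9.255
Node u (S = 63.9): V_u = e^(−0.015)·[0.5128·0.0000 + 0.4872·0.0000] = 0.0000
Node d (S = 47.34): V_d = e^(−0.015)·[0.5128·0.0000 + 0.4872·9.2550] = 4.4423
Node 0 (S = 55): V_0 = e^(−0.015)·[0.5128·0.0000 + 0.4872·4.4423] = 2.1322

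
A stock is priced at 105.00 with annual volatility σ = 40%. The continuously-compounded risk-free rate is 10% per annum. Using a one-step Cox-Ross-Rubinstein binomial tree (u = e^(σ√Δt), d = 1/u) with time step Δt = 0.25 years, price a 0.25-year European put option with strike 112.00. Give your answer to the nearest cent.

CRR parameters: u = e^(σ√Δt) = e^(0.4·√0.25) = 1.2214, d = 1/u = 0.8187
Per-period rate: rΔt = 0.1·0.25 = 0.025, so R = e^0.025 = 1.0253
Risk-neutral probability p = (e^0.025 − 0.8187)/(1.2214 − 0.8187) = 0.2066/0.4027 = 0.5130
Terminal stock prices: S_u = 128.2, S_d = 85.97
Terminal payoffs (K − S): max(-16.25, 0) = 0, max(26.03, 0) = 26.03
Node 0 (S = 105): V_0 = e^(−0.025)·[0.5130·0.0000 + 0.4870·26.0333] = 12.3643

12.36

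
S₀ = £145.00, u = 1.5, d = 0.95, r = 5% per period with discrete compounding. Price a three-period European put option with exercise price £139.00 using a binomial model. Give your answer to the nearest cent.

£6.95

Risk-neutral probability p = (1 + 0.05 − 0.95)/(1.5 − 0.95) = 0.1000/0.5500 = 0.1818
Terminal stock prices: S_uuu = 489.4, S_uud = 309.9, S_udd = 196.3, S_ddd = 124.3
Terminal payoffs (K − S): max(-350.4, 0) = 0, max(-170.9, 0) = 0, max(-57.29, 0) = 0, max(14.68, 0) = 14.68
Node uu (S = 326.2): V_uu = 1/1.05·[0.1818·0.0000 + 0.8182·0.0000] = 0.0000
Node ud (S = 206.6): V_ud = 1/1.05·[0.1818·0.0000 + 0.8182·0.0000] = 0.0000
Node dd (S = 130.9): V_dd = 1/1.05·[0.1818·0.0000 + 0.8182·14.6806] = 11.4394
Node u (S = 217.5): V_u = 1/1.05·[0.1818·0.0000 + 0.8182·0.0000] = 0.0000
Node d (S = 137.8): V_d = 1/1.05·[0.1818·0.0000 + 0.8182·11.4394] = 8.9139
Node 0 (S = 145): V_0 = 1/1.05·[0.1818·0.0000 + 0.8182·8.9139] = 6.9459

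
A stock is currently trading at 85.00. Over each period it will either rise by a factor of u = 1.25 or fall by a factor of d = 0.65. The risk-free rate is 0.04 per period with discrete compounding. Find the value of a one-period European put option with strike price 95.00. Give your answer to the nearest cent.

Risk-neutral probability p = (1 + 0.04 − 0.65)/(1.25 − 0.65) = 0.3900/0.6000 = 0.6500
Terminal stock prices: S_u = 106.2, S_d = 55.25
Terminal payoffs (K − S): max(-11.25, 0) = 0, max(39.75, 0) = 39.75
Node 0 (S = 85): V_0 = 1/1.04·[0.6500·0.0000 + 0.3500·39.7500] = 13.3774

13.38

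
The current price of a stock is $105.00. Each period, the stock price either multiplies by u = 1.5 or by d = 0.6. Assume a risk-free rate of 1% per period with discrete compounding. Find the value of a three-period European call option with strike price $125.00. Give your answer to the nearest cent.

$26.56

Risk-neutral probability p = (1 + 0.01 − 0.6)/(1.5 − 0.6) = 0.4100/0.9000 = 0.4556
Terminal stock prices: S_uuu = 354.4, S_uud = 141.8, S_udd = 56.7, S_ddd = 22.68
Terminal payoffs (S − K): max(229.4, 0) = 229.4, max(16.75, 0) = 16.75, max(-68.3, 0) = 0, max(-102.3, 0) = 0
Node uu (S = 236.2): V_uu = 1/1.01·[0.4556·229.3750 + 0.5444·16.7500] = 112.4876
Node ud (S = 94.5): V_ud = 1/1.01·[0.4556·16.7500 + 0.5444·0.0000] = 7.5550
Node dd (S = 37.8): V_dd = 1/1.01·[0.4556·0.0000 + 0.5444·0.0000] = 0.0000
Node u (S = 157.5): V_u = 1/1.01·[0.4556·112.4876 + 0.5444·7.5550] = 54.8095
Node d (S = 63): V_d = 1/1.01·[0.4556·7.5550 + 0.5444·0.0000] = 3.4076
Node 0 (S = 105): V_0 = 1/1.01·[0.4556·54.8095 + 0.5444·3.4076] = 26.5585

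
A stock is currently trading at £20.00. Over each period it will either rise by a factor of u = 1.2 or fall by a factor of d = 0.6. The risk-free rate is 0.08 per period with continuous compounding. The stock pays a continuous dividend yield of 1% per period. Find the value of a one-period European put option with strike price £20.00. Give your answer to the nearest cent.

Per-period risk-free factor R = e^0.08 = 1.0833; dividend-adjusted growth = e^(0.08−0.01) = 1.0725.
Risk-neutral probability p = (1.0725 − 0.6)/(1.2 − 0.6) = 0.4725/0.6000 = 0.7875
Terminal stock prices: S_u = 24, S_d = 12
Terminal payoffs (K − S): max(-4, 0) = 0, max(8, 0) = 8
Node 0 (S = 20): V_0 = e^(−0.08)·[0.7875·0.0000 + 0.2125·8.0000] = 1.5692

£1.57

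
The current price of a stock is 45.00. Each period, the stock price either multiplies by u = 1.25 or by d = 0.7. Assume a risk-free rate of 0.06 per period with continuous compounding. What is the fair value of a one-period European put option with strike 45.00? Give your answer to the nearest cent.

4.35

Risk-neutral probability p = (e^0.06 − 0.7)/(1.25 − 0.7) = 0.3618/0.5500 = 0.6579
Terminal stock prices: S_u = 56.25, S_d = 31.5
Terminal payoffs (K − S): max(-11.25, 0) = 0, max(13.5, 0) = 13.5
Node 0 (S = 45): V_0 = e^(−0.06)·[0.6579·0.0000 + 0.3421·13.5000] = 4.3496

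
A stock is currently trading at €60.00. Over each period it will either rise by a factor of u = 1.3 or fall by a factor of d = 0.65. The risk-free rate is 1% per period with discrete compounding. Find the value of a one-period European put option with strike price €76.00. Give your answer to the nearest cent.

Risk-neutral probability p = (1 + 0.01 − 0.65)/(1.3 − 0.65) = 0.3600/0.6500 = 0.5538
Terminal stock prices: S_u = 78, S_d = 39
Terminal payoffs (K − S): max(-2, 0) = 0, max(37, 0) = 37
Node 0 (S = 60): V_0 = 1/1.01·[0.5538·0.0000 + 0.4462·37.0000] = 16.3442

€16.34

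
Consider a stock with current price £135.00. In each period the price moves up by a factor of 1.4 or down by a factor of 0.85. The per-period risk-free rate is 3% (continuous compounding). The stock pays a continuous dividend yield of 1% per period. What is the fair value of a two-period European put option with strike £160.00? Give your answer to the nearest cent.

Per-period risk-free factor R = e^0.03 = 1.0305; dividend-adjusted growth = e^(0.03−0.01) = 1.0202.
Risk-neutral probability p = (1.0202 − 0.85)/(1.4 − 0.85) = 0.1702/0.5500 = 0.3095
Terminal stock prices: S_uu = 264.6, S_ud = 160.7, S_dd = 97.54
Terminal payoffs (K − S): max(-104.6, 0) = 0, max(-0.65, 0) = 0, max(62.46, 0) = 62.46
Node u (S = 189): V_u = e^(−0.03)·[0.3095·0.0000 + 0.6905·0.0000] = 0.0000
Node d (S = 114.8): V_d = e^(−0.03)·[0.3095·0.0000 + 0.6905·62.4625] = 41.8583
Node 0 (S = 135): V_0 = e^(−0.03)·[0.3095·0.0000 + 0.6905·41.8583] = 28.0507

£28.05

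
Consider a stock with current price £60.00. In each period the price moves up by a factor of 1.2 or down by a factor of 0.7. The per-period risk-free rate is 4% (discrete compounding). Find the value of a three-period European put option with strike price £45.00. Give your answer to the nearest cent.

Risk-neutral probability p = (1 + 0.04 − 0.7)/(1.2 − 0.7) = 0.3400/0.5000 = 0.6800
Terminal stock prices: S_uuu = 103.7, S_uud = 60.48, S_udd = 35.28, S_ddd = 20.58
Terminal payoffs (K − S): max(-58.68, 0) = 0, max(-15.48, 0) = 0, max(9.72, 0) = 9.72, max(24.42, 0) = 24.42
Node uu (S = 86.4): V_uu = 1/1.04·[0.6800·0.0000 + 0.3200·0.0000] = 0.0000
Node ud (S = 50.4): V_ud = 1/1.04·[0.6800·0.0000 + 0.3200·9.7200] = 2.9908
Node dd (S = 29.4): V_dd = 1/1.04·[0.6800·9.7200 + 0.3200·24.4200] = 13.8692
Node u (S = 72): V_u = 1/1.04·[0.6800·0.0000 + 0.3200·2.9908] = 0.9202
Node d (S = 42): V_d = 1/1.04·[0.6800·2.9908 + 0.3200·13.8692] = 6.2230
Node 0 (S = 60): V_0 = 1/1.04·[0.6800·0.9202 + 0.3200·6.2230] = 2.5164

£2.52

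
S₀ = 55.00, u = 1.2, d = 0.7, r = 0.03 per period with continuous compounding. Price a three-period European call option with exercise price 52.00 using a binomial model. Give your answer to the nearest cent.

Risk-neutral probability p = (e^0.03 − 0.7)/(1.2 − 0.7) = 0.3305/0.5000 = 0.6609
Terminal stock prices: S_uuu = 95.04, S_uud = 55.44, S_udd = 32.34, S_ddd = 18.86
Terminal payoffs (S − K): max(43.04, 0) = 43.04, max(3.44, 0) = 3.44, max(-19.66, 0) = 0, max(-33.14, 0) = 0
Node uu (S = 79.2): V_uu = e^(−0.03)·[0.6609·43.0400 + 0.3391·3.4400] = 28.7368
Node ud (S = 46.2): V_ud = e^(−0.03)·[0.6609·3.4400 + 0.3391·0.0000] = 2.2063
Node dd (S = 26.95): V_dd = e^(−0.03)·[0.6609·0.0000 + 0.3391·0.0000] = 0.0000
Node u (S = 66): V_u = e^(−0.03)·[0.6609·28.7368 + 0.3391·2.2063] = 19.1572
Node d (S = 38.5): V_d = e^(−0.03)·[0.6609·2.2063 + 0.3391·0.0000] = 1.4151
Node 0 (S = 55): V_0 = e^(−0.03)·[0.6609·19.1572 + 0.3391·1.4151] = 12.7526

12.75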